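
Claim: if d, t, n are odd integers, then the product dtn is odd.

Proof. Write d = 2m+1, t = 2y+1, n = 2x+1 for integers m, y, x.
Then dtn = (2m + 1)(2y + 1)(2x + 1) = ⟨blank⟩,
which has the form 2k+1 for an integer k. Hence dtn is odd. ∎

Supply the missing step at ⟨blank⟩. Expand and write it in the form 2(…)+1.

(2m + 1)(2y + 1)(2x + 1) = 8mxy + 4mx + 4my + 2m + 4xy + 2x + 2y + 1
= 2(4mxy + 2mx + 2my + m + 2xy + x + y) + 1.
Since 4mxy + 2mx + 2my + m + 2xy + x + y is an integer, the product is of the form 2k+1 for an integer k.

2(4mxy + 2mx + 2my + m + 2xy + x + y) + 1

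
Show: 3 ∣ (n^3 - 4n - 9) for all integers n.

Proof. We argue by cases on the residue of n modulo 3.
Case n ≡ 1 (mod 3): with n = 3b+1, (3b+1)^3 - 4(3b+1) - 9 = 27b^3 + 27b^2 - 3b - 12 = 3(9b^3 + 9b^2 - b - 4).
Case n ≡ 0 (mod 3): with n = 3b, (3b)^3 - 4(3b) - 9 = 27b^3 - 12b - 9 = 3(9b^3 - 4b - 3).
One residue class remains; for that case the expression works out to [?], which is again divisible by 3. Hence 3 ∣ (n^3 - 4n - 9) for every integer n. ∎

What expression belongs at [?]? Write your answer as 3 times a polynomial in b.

3(9b^3 + 18b^2 + 8b - 3)

The residues treated are {1, 0}, so the missing case is n ≡ 2 (mod 3); write n = 3b+2.
Then (3b+2)^3 - 4(3b+2) - 9 = 27b^3 + 54b^2 + 24b - 9 = 3(9b^3 + 18b^2 + 8b - 3).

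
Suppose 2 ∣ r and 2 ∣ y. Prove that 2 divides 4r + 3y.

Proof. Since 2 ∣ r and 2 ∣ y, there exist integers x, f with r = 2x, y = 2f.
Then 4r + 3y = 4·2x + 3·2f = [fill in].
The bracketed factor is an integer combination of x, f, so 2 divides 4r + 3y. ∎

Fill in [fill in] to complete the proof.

2(3f + 4x)

Pull the common 2 out of every term: 4·2x + 3·2f = 2(3f + 4x).
3f + 4x is an integer, which exhibits the divisibility.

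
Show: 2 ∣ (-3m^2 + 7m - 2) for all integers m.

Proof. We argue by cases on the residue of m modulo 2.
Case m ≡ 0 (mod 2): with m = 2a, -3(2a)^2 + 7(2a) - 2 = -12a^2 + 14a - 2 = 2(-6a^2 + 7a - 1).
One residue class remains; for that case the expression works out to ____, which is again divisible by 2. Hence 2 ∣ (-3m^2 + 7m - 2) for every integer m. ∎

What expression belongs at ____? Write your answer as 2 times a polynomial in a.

The residues treated are {0}, so the missing case is m ≡ 1 (mod 2); write m = 2a+1.
Then -3(2a+1)^2 + 7(2a+1) - 2 = -12a^2 + 2a + 2 = 2(-6a^2 + a + 1).

2(-6a^2 + a + 1)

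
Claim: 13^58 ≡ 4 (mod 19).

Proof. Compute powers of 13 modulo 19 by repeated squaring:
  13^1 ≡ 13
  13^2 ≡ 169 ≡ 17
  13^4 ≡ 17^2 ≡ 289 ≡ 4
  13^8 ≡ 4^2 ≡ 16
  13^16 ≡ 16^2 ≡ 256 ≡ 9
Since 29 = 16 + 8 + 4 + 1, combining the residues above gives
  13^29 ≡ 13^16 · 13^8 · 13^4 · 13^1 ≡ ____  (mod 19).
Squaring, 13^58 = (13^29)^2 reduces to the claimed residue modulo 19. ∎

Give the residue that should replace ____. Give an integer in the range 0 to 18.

2

Multiply the listed residues: 9 · 16 · 4 · 13 = 144 → 576 → 7488.
Reducing modulo 19: 7488 = 394·19 + 2, so 13^29 ≡ 2.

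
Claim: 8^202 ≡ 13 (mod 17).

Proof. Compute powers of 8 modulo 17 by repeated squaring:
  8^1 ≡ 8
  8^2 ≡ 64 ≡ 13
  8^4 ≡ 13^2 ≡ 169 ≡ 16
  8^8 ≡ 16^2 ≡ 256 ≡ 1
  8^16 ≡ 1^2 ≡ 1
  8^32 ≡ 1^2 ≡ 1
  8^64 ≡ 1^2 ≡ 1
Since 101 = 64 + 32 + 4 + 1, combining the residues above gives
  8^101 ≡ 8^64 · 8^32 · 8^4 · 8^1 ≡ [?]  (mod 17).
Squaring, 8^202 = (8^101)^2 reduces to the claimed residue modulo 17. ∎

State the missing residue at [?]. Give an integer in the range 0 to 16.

9

Multiply the listed residues: 1 · 1 · 16 · 8 = 1 → 16 → 128.
Reducing modulo 17: 128 = 7·17 + 9, so 8^101 ≡ 9.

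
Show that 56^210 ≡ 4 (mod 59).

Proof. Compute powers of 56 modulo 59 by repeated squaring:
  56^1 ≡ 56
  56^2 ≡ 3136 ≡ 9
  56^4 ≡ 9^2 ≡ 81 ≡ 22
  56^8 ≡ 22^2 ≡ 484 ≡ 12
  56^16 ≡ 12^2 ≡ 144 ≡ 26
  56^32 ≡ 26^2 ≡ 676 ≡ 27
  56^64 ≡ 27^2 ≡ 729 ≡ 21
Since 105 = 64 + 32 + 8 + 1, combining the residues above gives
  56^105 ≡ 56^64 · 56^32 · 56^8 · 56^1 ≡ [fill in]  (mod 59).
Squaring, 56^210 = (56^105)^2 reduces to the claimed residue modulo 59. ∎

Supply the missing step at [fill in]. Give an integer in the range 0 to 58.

Multiply the listed residues: 21 · 27 · 12 · 56 = 567 → 6804 → 381024.
Reducing modulo 59: 381024 = 6458·59 + 2, so 56^105 ≡ 2.

2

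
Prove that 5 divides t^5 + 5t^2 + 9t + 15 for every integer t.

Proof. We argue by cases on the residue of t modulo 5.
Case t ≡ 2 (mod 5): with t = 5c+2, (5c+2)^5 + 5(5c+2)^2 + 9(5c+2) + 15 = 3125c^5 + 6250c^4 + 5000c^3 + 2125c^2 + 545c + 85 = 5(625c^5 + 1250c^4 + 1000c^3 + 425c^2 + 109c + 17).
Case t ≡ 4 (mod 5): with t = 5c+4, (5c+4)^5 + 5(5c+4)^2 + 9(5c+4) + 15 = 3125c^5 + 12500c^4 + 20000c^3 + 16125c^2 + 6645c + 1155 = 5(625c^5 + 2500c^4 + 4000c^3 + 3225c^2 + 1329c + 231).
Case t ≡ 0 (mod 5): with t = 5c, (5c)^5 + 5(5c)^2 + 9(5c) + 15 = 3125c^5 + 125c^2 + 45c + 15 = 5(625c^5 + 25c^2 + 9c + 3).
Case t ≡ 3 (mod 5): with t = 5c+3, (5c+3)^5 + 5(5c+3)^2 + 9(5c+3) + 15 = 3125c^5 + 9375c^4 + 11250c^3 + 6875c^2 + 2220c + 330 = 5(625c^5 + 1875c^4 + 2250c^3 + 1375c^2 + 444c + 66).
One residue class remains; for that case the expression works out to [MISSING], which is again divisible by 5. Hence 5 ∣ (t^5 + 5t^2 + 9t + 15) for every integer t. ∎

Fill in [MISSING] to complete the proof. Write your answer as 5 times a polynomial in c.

5(625c^5 + 625c^4 + 250c^3 + 75c^2 + 24c + 6)

Only t ≡ 1 (mod 5) is unaccounted for. Put t = 5c+1:
(5c+1)^5 + 5(5c+1)^2 + 9(5c+1) + 15 expands to 3125c^5 + 3125c^4 + 1250c^3 + 375c^2 + 120c + 30,
and factoring out 5 leaves 5(625c^5 + 625c^4 + 250c^3 + 75c^2 + 24c + 6).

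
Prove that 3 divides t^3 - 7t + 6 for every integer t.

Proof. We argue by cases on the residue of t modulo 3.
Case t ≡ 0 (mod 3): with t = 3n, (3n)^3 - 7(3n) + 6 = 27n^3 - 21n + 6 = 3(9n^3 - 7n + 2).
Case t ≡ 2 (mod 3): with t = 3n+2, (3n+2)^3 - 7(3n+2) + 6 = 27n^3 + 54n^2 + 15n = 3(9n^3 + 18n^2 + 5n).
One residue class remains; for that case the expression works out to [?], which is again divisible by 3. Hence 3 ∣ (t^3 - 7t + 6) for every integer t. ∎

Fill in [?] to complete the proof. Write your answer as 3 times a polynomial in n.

Only t ≡ 1 (mod 3) is unaccounted for. Put t = 3n+1:
(3n+1)^3 - 7(3n+1) + 6 expands to 27n^3 + 27n^2 - 12n,
and factoring out 3 leaves 3(9n^3 + 9n^2 - 4n).

3(9n^3 + 9n^2 - 4n)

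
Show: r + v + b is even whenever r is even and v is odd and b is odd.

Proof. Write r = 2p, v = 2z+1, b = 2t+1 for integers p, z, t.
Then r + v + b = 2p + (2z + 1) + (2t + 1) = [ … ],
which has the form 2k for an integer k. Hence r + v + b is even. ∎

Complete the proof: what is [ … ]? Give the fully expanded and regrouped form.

Expanding: 2p + (2z + 1) + (2t + 1) = 2p + 2t + 2z + 2.
Every term is even; pulling out the factor of 2 gives 2(p + t + z + 1).

2(p + t + z + 1)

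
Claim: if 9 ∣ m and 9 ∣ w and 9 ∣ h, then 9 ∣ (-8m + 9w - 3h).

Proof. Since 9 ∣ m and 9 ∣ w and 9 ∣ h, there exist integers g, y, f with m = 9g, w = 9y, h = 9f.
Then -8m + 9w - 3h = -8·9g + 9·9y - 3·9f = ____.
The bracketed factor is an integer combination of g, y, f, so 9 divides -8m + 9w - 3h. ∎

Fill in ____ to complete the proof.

9(-3f - 8g + 9y)

Each term has a factor of 9: -8·9g + 9·9y - 3·9f = 9·(-3f - 8g + 9y).
Since -3f - 8g + 9y is an integer, 9 ∣ (-8m + 9w - 3h).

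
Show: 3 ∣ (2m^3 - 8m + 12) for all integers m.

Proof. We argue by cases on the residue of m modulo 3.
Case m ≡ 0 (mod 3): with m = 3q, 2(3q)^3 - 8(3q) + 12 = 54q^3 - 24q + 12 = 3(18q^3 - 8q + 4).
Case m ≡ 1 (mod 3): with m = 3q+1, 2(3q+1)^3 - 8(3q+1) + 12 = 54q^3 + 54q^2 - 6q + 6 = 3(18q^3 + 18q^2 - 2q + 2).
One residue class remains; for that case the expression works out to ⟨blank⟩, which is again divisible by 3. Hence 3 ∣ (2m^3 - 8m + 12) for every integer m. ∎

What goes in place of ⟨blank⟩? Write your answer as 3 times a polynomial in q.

The residues treated are {0, 1}, so the missing case is m ≡ 2 (mod 3); write m = 3q+2.
Then 2(3q+2)^3 - 8(3q+2) + 12 = 54q^3 + 108q^2 + 48q + 12 = 3(18q^3 + 36q^2 + 16q + 4).

3(18q^3 + 36q^2 + 16q + 4)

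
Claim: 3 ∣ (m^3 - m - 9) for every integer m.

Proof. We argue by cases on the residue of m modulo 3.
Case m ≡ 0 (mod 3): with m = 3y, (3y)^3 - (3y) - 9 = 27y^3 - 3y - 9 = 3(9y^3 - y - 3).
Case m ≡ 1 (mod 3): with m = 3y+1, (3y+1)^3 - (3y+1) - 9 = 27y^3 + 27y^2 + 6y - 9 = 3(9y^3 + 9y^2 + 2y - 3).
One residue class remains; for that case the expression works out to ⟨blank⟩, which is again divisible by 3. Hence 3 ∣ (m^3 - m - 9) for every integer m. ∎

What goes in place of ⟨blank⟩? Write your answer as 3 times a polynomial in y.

3(9y^3 + 18y^2 + 11y - 1)

The residues treated are {0, 1}, so the missing case is m ≡ 2 (mod 3); write m = 3y+2.
Then (3y+2)^3 - (3y+2) - 9 = 27y^3 + 54y^2 + 33y - 3 = 3(9y^3 + 18y^2 + 11y - 1).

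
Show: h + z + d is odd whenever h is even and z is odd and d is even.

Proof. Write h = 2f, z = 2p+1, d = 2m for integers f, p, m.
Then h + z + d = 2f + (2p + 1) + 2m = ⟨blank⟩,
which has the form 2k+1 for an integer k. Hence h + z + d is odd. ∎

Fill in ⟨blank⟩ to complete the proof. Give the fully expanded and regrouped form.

2f + (2p + 1) + 2m = 2f + 2m + 2p + 1
= 2(f + m + p) + 1.
Since f + m + p is an integer, the sum is of the form 2k+1 for an integer k.

2(f + m + p) + 1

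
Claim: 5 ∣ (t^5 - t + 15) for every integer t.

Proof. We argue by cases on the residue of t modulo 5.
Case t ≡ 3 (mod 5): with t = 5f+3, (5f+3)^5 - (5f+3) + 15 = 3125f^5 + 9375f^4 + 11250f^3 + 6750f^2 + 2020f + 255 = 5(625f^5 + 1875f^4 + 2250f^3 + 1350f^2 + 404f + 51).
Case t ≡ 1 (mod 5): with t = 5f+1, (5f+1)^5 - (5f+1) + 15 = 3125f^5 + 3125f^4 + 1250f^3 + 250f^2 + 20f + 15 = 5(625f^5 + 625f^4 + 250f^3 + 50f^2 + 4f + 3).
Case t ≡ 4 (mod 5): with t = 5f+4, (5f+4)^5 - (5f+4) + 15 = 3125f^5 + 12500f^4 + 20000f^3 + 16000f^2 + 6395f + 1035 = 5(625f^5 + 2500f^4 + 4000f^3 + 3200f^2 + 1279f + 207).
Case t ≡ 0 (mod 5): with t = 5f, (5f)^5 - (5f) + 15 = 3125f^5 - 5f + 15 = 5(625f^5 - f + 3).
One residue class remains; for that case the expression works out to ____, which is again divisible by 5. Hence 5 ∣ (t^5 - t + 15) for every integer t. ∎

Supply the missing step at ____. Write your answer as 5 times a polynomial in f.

Only t ≡ 2 (mod 5) is unaccounted for. Put t = 5f+2:
(5f+2)^5 - (5f+2) + 15 expands to 3125f^5 + 6250f^4 + 5000f^3 + 2000f^2 + 395f + 45,
and factoring out 5 leaves 5(625f^5 + 1250f^4 + 1000f^3 + 400f^2 + 79f + 9).

5(625f^5 + 1250f^4 + 1000f^3 + 400f^2 + 79f + 9)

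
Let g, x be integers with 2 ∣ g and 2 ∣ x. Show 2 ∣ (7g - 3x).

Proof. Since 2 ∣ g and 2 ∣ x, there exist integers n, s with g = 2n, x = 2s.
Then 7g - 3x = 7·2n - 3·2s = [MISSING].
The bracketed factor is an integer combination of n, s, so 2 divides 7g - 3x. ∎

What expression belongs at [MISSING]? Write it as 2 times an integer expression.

2(7n - 3s)

Each term has a factor of 2: 7·2n - 3·2s = 2·(7n - 3s).
Since 7n - 3s is an integer, 2 ∣ (7g - 3x).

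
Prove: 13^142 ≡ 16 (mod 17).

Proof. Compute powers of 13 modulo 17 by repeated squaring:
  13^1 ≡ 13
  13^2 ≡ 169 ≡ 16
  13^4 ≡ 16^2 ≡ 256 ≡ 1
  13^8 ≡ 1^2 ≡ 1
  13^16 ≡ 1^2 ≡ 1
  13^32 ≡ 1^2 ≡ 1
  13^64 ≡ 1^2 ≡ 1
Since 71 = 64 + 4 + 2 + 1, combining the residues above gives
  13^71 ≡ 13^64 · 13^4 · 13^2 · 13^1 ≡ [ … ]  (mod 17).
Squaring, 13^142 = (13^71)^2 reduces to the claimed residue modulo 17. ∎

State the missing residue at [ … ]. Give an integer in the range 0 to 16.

4

13^64 · 13^4 · 13^2 · 13^1 ≡ 1 · 1 · 16 · 13 = 208.
208 mod 17 = 4, so 13^71 ≡ 4 (mod 17).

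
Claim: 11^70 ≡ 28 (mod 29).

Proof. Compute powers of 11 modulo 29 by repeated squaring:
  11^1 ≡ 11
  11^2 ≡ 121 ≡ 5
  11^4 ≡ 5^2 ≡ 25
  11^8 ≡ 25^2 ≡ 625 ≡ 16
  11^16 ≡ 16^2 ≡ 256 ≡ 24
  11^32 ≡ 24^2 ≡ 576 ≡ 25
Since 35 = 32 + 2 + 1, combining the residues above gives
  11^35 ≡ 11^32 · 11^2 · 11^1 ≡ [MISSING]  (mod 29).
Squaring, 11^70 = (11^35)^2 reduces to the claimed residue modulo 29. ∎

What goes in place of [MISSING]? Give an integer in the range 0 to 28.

Multiply the listed residues: 25 · 5 · 11 = 125 → 1375.
Reducing modulo 29: 1375 = 47·29 + 12, so 11^35 ≡ 12.

12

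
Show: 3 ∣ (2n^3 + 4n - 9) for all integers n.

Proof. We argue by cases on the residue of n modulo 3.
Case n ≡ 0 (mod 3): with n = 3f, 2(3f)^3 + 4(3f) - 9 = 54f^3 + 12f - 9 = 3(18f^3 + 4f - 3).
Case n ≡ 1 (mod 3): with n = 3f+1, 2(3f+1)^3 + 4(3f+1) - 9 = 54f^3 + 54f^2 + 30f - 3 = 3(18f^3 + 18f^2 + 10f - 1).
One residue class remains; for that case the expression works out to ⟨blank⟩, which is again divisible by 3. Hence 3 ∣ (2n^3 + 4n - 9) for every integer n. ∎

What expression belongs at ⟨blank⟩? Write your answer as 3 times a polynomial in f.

3(18f^3 + 36f^2 + 28f + 5)

Only n ≡ 2 (mod 3) is unaccounted for. Put n = 3f+2:
2(3f+2)^3 + 4(3f+2) - 9 expands to 54f^3 + 108f^2 + 84f + 15,
and factoring out 3 leaves 3(18f^3 + 36f^2 + 28f + 5).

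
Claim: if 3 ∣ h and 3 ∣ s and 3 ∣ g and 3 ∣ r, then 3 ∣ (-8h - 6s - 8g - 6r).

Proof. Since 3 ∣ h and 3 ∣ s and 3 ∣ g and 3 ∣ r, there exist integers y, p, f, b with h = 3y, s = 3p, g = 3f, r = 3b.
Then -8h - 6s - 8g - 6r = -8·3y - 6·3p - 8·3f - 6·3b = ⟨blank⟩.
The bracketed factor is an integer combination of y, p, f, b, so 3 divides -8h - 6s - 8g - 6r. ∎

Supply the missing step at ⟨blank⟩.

Pull the common 3 out of every term: -8·3y - 6·3p - 8·3f - 6·3b = 3(-6b - 8f - 6p - 8y).
-6b - 8f - 6p - 8y is an integer, which exhibits the divisibility.

3(-6b - 8f - 6p - 8y)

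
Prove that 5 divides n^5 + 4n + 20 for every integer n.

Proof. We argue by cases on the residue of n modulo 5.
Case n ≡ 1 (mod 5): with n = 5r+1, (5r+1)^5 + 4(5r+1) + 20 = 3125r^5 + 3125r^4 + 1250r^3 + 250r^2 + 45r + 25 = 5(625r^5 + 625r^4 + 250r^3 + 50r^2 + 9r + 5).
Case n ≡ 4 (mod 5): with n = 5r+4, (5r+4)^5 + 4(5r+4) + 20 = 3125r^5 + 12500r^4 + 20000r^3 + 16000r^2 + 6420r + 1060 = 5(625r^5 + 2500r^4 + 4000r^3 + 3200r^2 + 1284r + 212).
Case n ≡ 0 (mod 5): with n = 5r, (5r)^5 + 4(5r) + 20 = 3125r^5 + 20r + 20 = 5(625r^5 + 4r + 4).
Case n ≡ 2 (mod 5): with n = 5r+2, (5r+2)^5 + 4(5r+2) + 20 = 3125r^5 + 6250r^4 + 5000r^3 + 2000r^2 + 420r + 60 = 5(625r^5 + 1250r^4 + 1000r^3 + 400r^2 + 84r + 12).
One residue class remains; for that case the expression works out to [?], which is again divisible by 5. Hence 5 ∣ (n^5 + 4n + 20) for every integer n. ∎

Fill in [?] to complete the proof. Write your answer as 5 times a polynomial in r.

The residues treated are {1, 4, 0, 2}, so the missing case is n ≡ 3 (mod 5); write n = 5r+3.
Then (5r+3)^5 + 4(5r+3) + 20 = 3125r^5 + 9375r^4 + 11250r^3 + 6750r^2 + 2045r + 275 = 5(625r^5 + 1875r^4 + 2250r^3 + 1350r^2 + 409r + 55).

5(625r^5 + 1875r^4 + 2250r^3 + 1350r^2 + 409r + 55)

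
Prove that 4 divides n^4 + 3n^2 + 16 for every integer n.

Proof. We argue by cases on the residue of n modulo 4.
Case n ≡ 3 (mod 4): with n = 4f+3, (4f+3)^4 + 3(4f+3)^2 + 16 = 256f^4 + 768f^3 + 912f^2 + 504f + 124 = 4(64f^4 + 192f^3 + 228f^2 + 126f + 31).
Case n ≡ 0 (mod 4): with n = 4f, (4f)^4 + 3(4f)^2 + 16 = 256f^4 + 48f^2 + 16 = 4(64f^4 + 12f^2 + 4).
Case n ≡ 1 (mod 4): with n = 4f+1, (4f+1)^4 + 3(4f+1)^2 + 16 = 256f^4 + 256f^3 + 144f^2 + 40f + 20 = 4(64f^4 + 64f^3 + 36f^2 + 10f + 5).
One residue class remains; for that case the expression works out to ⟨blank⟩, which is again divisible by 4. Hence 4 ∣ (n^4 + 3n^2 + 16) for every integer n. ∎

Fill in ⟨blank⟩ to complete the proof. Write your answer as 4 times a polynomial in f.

Only n ≡ 2 (mod 4) is unaccounted for. Put n = 4f+2:
(4f+2)^4 + 3(4f+2)^2 + 16 expands to 256f^4 + 512f^3 + 432f^2 + 176f + 44,
and factoring out 4 leaves 4(64f^4 + 128f^3 + 108f^2 + 44f + 11).

4(64f^4 + 128f^3 + 108f^2 + 44f + 11)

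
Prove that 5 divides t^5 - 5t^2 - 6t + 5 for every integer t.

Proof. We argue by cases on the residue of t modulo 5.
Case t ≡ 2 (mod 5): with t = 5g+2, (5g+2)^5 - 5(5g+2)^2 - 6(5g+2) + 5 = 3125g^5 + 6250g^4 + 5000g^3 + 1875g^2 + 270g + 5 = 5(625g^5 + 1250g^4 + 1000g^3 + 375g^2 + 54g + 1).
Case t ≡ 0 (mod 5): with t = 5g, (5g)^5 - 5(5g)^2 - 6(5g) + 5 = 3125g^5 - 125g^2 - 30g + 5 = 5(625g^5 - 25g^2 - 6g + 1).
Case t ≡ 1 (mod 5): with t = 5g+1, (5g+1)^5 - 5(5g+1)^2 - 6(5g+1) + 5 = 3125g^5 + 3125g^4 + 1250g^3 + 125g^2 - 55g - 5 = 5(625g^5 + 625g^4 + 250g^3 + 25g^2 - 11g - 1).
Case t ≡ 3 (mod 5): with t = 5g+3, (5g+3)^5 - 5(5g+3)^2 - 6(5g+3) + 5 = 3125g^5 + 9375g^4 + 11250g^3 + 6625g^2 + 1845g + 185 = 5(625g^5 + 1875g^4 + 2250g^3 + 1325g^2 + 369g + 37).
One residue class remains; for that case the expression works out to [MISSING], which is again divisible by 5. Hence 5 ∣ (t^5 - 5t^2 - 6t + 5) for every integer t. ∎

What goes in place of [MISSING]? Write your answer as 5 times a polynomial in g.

The residues treated are {2, 0, 1, 3}, so the missing case is t ≡ 4 (mod 5); write t = 5g+4.
Then (5g+4)^5 - 5(5g+4)^2 - 6(5g+4) + 5 = 3125g^5 + 12500g^4 + 20000g^3 + 15875g^2 + 6170g + 925 = 5(625g^5 + 2500g^4 + 4000g^3 + 3175g^2 + 1234g + 185).

5(625g^5 + 2500g^4 + 4000g^3 + 3175g^2 + 1234g + 185)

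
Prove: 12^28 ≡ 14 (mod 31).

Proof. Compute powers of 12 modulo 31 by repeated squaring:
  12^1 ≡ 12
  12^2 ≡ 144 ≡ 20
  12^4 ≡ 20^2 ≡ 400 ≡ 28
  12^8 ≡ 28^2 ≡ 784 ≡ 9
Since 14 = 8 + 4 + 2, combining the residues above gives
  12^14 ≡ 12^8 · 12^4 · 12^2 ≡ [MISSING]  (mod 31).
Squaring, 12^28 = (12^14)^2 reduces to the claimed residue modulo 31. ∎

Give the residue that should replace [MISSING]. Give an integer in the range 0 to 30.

18

Multiply the listed residues: 9 · 28 · 20 = 252 → 5040.
Reducing modulo 31: 5040 = 162·31 + 18, so 12^14 ≡ 18.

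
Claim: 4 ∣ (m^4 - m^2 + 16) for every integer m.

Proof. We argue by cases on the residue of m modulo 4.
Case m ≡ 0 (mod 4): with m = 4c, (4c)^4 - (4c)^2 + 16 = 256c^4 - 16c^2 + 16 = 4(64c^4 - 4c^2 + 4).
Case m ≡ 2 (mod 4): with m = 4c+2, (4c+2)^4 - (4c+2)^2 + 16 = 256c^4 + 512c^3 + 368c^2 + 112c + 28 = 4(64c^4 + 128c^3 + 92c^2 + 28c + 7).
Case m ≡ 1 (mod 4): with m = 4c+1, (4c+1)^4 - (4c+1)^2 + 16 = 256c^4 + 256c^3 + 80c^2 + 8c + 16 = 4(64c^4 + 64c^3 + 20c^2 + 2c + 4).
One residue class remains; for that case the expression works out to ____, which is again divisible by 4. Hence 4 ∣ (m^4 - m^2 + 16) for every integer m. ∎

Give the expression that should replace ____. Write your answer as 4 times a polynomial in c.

4(64c^4 + 192c^3 + 212c^2 + 102c + 22)

The residues treated are {0, 2, 1}, so the missing case is m ≡ 3 (mod 4); write m = 4c+3.
Then (4c+3)^4 - (4c+3)^2 + 16 = 256c^4 + 768c^3 + 848c^2 + 408c + 88 = 4(64c^4 + 192c^3 + 212c^2 + 102c + 22).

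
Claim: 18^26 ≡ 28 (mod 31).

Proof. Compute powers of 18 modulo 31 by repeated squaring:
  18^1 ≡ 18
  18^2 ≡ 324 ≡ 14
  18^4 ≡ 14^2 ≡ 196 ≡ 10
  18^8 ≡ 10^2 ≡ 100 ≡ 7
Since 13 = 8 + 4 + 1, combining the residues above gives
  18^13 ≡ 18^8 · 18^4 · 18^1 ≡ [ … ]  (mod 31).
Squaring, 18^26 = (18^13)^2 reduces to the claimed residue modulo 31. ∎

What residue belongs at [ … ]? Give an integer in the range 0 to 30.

20

Multiply the listed residues: 7 · 10 · 18 = 70 → 1260.
Reducing modulo 31: 1260 = 40·31 + 20, so 18^13 ≡ 20.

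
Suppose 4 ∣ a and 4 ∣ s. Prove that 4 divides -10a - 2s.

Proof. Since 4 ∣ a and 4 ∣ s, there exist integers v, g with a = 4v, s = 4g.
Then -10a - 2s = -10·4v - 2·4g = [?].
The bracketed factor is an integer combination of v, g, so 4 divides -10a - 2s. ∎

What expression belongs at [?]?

4(-2g - 10v)

Pull the common 4 out of every term: -10·4v - 2·4g = 4(-2g - 10v).
-2g - 10v is an integer, which exhibits the divisibility.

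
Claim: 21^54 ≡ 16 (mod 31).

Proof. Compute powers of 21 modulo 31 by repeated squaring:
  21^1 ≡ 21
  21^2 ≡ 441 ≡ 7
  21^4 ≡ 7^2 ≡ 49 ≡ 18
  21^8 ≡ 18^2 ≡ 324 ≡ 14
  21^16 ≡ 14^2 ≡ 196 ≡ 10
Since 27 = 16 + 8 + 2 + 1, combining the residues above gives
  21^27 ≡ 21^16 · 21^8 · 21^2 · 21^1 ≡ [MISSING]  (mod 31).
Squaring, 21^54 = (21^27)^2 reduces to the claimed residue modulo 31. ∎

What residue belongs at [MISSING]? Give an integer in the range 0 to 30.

27

Multiply the listed residues: 10 · 14 · 7 · 21 = 140 → 980 → 20580.
Reducing modulo 31: 20580 = 663·31 + 27, so 21^27 ≡ 27.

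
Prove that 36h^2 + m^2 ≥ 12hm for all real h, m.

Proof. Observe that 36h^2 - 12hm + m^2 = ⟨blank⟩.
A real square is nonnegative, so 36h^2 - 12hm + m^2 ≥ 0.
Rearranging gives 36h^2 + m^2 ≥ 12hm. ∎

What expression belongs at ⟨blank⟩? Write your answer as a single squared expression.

36h^2 - 12hm + m^2 is a perfect-square trinomial: the outer terms are (6h)^2 and (m)^2, and the cross term is -2·6h·m.
So 36h^2 - 12hm + m^2 = (6h - m)^2 ≥ 0.

(6h - m)^2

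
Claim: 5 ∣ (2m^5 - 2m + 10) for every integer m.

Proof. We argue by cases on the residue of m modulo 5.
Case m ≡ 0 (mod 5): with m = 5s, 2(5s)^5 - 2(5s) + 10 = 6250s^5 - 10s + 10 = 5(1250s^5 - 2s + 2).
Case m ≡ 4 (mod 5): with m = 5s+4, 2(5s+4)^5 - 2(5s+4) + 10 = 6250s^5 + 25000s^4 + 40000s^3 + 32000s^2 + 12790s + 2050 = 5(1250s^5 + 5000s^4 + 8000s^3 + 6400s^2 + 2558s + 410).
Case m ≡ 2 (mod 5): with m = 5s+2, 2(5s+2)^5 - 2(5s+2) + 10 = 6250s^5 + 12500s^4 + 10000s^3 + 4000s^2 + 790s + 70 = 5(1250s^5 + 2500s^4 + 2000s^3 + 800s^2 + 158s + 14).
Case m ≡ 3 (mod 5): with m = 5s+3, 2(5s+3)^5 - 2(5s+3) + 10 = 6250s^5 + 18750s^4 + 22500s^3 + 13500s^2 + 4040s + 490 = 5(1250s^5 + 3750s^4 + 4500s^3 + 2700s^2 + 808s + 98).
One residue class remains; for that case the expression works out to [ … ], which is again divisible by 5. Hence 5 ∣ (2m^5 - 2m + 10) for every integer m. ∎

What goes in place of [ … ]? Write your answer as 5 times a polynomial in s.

5(1250s^5 + 1250s^4 + 500s^3 + 100s^2 + 8s + 2)

Only m ≡ 1 (mod 5) is unaccounted for. Put m = 5s+1:
2(5s+1)^5 - 2(5s+1) + 10 expands to 6250s^5 + 6250s^4 + 2500s^3 + 500s^2 + 40s + 10,
and factoring out 5 leaves 5(1250s^5 + 1250s^4 + 500s^3 + 100s^2 + 8s + 2).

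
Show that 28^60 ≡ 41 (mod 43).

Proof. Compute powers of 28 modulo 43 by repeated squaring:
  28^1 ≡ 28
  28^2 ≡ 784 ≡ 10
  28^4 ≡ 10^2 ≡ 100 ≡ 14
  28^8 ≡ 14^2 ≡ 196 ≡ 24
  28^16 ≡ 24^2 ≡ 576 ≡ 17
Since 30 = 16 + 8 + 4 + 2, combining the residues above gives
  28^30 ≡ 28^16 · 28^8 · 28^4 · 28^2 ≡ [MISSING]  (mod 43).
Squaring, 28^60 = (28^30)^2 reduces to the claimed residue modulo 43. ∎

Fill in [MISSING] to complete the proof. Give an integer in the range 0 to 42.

Multiply the listed residues: 17 · 24 · 14 · 10 = 408 → 5712 → 57120.
Reducing modulo 43: 57120 = 1328·43 + 16, so 28^30 ≡ 16.

16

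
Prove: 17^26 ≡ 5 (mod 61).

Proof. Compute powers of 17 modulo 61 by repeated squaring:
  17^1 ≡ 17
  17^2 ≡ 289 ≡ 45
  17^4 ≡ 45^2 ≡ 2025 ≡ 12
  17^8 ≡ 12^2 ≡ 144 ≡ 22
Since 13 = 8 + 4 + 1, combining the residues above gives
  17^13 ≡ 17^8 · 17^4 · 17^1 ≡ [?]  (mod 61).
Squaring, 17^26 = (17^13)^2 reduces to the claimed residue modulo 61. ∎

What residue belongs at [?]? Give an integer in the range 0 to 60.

Multiply the listed residues: 22 · 12 · 17 = 264 → 4488.
Reducing modulo 61: 4488 = 73·61 + 35, so 17^13 ≡ 35.

35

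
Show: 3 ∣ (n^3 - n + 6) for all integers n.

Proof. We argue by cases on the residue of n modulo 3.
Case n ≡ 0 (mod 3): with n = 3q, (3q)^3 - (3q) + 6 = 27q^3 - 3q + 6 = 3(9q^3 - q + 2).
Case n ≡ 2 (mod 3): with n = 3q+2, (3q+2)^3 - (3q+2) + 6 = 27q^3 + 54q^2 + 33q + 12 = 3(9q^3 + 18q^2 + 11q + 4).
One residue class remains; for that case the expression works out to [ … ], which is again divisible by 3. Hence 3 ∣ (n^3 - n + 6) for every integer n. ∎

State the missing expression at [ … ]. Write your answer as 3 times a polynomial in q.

The residues treated are {0, 2}, so the missing case is n ≡ 1 (mod 3); write n = 3q+1.
Then (3q+1)^3 - (3q+1) + 6 = 27q^3 + 27q^2 + 6q + 6 = 3(9q^3 + 9q^2 + 2q + 2).

3(9q^3 + 9q^2 + 2q + 2)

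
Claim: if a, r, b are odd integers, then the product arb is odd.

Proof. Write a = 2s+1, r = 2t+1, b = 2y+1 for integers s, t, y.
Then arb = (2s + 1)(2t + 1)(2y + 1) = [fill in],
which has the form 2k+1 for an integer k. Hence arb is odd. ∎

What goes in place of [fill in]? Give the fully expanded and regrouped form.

2(4sty + 2st + 2sy + s + 2ty + t + y) + 1

(2s + 1)(2t + 1)(2y + 1) = 8sty + 4st + 4sy + 2s + 4ty + 2t + 2y + 1
= 2(4sty + 2st + 2sy + s + 2ty + t + y) + 1.
Since 4sty + 2st + 2sy + s + 2ty + t + y is an integer, the product is of the form 2k+1 for an integer k.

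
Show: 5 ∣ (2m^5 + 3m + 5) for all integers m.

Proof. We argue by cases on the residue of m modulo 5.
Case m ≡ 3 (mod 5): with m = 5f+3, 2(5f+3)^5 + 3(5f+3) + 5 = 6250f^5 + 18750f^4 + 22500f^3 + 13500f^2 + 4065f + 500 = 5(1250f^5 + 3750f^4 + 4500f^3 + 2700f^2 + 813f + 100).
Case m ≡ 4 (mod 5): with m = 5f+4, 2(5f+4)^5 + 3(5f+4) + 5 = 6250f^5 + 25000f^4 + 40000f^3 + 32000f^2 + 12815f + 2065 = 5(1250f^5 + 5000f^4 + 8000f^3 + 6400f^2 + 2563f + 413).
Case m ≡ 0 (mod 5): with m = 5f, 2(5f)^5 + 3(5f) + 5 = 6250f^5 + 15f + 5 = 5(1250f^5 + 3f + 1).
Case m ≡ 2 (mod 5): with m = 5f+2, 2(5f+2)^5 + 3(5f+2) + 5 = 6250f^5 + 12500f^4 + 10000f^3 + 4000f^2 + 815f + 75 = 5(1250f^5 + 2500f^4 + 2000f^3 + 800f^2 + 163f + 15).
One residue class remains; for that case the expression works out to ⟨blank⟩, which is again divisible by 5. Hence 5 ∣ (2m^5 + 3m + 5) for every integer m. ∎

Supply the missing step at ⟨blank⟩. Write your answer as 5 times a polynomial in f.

Only m ≡ 1 (mod 5) is unaccounted for. Put m = 5f+1:
2(5f+1)^5 + 3(5f+1) + 5 expands to 6250f^5 + 6250f^4 + 2500f^3 + 500f^2 + 65f + 10,
and factoring out 5 leaves 5(1250f^5 + 1250f^4 + 500f^3 + 100f^2 + 13f + 2).

5(1250f^5 + 1250f^4 + 500f^3 + 100f^2 + 13f + 2)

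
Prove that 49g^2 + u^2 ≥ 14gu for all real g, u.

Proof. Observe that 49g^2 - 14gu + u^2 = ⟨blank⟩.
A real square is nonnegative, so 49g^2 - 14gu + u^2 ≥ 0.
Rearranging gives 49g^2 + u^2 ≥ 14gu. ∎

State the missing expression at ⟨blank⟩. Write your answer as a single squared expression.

The leading and trailing coefficients are 7^2 and 1^2, and 14 = 2·7·1, so the trinomial is (7g - u)^2.
Hence 49g^2 - 14gu + u^2 ≥ 0.

(7g - u)^2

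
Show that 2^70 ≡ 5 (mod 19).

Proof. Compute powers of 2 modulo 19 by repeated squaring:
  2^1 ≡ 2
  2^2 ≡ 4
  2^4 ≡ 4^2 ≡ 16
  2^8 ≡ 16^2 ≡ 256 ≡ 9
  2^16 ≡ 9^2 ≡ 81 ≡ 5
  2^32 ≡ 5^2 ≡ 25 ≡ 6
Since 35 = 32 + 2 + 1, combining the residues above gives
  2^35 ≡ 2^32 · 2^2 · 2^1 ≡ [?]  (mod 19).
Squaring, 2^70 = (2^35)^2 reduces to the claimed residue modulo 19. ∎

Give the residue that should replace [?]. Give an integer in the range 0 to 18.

2^32 · 2^2 · 2^1 ≡ 6 · 4 · 2 = 48.
48 mod 19 = 10, so 2^35 ≡ 10 (mod 19).

10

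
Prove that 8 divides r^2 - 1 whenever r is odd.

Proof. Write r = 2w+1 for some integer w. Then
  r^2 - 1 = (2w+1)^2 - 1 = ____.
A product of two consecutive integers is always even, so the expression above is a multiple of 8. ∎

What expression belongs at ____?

(2w+1)^2 - 1 = 4w^2 + 4w + 1 - 1 = 4w^2 + 4w = 4w(w+1).
Since w and w+1 are consecutive, w(w+1) is even, and 4·(even) is a multiple of 8.

4w(w + 1)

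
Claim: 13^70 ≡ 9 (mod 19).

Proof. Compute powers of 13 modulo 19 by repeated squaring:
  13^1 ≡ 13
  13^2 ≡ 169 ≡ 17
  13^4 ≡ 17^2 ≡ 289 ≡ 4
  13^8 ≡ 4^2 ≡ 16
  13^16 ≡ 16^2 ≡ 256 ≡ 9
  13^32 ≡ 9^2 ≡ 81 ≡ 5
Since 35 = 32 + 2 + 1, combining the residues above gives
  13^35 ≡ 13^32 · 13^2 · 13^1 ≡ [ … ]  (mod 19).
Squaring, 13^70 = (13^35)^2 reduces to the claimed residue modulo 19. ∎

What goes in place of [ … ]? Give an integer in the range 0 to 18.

Multiply the listed residues: 5 · 17 · 13 = 85 → 1105.
Reducing modulo 19: 1105 = 58·19 + 3, so 13^35 ≡ 3.

3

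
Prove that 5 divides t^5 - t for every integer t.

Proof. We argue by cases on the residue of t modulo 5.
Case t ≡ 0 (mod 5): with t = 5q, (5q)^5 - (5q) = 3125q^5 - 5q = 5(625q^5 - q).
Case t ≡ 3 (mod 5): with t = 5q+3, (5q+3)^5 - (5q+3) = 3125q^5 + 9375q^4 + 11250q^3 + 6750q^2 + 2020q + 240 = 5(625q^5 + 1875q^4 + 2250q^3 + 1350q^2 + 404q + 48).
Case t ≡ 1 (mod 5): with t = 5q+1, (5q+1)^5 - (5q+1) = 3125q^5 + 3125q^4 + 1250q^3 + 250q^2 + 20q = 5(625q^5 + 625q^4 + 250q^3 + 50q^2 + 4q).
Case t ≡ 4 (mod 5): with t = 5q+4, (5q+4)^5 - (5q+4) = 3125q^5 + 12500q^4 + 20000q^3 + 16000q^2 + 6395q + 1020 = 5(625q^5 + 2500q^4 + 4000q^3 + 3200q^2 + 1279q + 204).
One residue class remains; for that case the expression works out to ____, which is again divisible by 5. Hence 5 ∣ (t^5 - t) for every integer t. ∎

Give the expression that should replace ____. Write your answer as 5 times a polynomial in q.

5(625q^5 + 1250q^4 + 1000q^3 + 400q^2 + 79q + 6)

The residues treated are {0, 3, 1, 4}, so the missing case is t ≡ 2 (mod 5); write t = 5q+2.
Then (5q+2)^5 - (5q+2) = 3125q^5 + 6250q^4 + 5000q^3 + 2000q^2 + 395q + 30 = 5(625q^5 + 1250q^4 + 1000q^3 + 400q^2 + 79q + 6).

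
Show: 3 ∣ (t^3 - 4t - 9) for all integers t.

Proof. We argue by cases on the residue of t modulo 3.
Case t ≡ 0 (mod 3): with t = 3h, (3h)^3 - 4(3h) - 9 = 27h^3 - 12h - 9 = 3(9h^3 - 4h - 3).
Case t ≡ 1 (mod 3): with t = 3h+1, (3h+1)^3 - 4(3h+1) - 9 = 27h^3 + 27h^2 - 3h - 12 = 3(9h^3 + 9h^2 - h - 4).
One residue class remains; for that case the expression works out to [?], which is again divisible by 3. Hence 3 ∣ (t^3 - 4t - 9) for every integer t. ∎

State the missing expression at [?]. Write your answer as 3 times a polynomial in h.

Only t ≡ 2 (mod 3) is unaccounted for. Put t = 3h+2:
(3h+2)^3 - 4(3h+2) - 9 expands to 27h^3 + 54h^2 + 24h - 9,
and factoring out 3 leaves 3(9h^3 + 18h^2 + 8h - 3).

3(9h^3 + 18h^2 + 8h - 3)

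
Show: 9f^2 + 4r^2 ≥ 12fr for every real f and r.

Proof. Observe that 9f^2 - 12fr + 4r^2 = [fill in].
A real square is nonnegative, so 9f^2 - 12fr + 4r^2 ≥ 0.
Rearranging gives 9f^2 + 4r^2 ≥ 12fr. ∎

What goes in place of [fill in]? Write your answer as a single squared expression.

(3f - 2r)^2

9f^2 - 12fr + 4r^2 is a perfect-square trinomial: the outer terms are (3f)^2 and (2r)^2, and the cross term is -2·3f·2r.
So 9f^2 - 12fr + 4r^2 = (3f - 2r)^2 ≥ 0.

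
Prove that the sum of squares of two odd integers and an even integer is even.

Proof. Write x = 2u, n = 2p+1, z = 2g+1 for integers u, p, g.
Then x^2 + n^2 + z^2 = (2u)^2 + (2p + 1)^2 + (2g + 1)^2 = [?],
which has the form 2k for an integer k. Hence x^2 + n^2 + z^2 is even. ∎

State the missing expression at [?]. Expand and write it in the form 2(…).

(2u)^2 + (2p + 1)^2 + (2g + 1)^2 = 4g^2 + 4g + 4p^2 + 4p + 4u^2 + 2
= 2(2g^2 + 2g + 2p^2 + 2p + 2u^2 + 1).
Since 2g^2 + 2g + 2p^2 + 2p + 2u^2 + 1 is an integer, the sum of squares is of the form 2k for an integer k.

2(2g^2 + 2g + 2p^2 + 2p + 2u^2 + 1)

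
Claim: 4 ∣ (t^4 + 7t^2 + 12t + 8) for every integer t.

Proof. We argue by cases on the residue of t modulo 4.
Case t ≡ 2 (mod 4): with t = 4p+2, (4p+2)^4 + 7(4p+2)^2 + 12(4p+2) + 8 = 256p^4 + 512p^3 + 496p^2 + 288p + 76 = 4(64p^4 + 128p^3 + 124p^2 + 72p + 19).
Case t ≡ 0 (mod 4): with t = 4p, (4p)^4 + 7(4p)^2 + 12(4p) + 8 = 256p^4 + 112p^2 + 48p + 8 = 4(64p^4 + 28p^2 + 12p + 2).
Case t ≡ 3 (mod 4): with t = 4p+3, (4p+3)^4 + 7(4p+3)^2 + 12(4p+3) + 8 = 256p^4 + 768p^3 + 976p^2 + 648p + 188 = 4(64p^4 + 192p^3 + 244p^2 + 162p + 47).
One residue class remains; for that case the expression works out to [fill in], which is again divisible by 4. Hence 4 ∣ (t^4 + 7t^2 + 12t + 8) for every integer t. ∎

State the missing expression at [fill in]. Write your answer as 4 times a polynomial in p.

4(64p^4 + 64p^3 + 52p^2 + 30p + 7)

Only t ≡ 1 (mod 4) is unaccounted for. Put t = 4p+1:
(4p+1)^4 + 7(4p+1)^2 + 12(4p+1) + 8 expands to 256p^4 + 256p^3 + 208p^2 + 120p + 28,
and factoring out 4 leaves 4(64p^4 + 64p^3 + 52p^2 + 30p + 7).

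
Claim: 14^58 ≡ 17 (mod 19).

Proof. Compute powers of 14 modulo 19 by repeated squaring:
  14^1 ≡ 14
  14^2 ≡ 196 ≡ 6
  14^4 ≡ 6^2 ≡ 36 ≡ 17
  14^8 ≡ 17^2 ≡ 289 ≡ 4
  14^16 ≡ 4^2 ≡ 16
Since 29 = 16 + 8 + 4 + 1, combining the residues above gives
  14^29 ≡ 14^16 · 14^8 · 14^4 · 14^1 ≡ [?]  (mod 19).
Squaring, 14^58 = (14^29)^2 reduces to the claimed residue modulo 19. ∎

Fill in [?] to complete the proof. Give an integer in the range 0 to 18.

14^16 · 14^8 · 14^4 · 14^1 ≡ 16 · 4 · 17 · 14 = 15232.
15232 mod 19 = 13, so 14^29 ≡ 13 (mod 19).

13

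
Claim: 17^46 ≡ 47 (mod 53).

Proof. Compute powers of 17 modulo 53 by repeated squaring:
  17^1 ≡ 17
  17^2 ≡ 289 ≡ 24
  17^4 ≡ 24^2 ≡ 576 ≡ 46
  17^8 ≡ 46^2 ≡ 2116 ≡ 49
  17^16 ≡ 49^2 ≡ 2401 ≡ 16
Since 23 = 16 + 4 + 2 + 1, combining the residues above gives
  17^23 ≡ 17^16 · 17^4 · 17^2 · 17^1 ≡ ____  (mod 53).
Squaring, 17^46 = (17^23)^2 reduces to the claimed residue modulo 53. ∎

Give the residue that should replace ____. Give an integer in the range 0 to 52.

43

17^16 · 17^4 · 17^2 · 17^1 ≡ 16 · 46 · 24 · 17 = 300288.
300288 mod 53 = 43, so 17^23 ≡ 43 (mod 53).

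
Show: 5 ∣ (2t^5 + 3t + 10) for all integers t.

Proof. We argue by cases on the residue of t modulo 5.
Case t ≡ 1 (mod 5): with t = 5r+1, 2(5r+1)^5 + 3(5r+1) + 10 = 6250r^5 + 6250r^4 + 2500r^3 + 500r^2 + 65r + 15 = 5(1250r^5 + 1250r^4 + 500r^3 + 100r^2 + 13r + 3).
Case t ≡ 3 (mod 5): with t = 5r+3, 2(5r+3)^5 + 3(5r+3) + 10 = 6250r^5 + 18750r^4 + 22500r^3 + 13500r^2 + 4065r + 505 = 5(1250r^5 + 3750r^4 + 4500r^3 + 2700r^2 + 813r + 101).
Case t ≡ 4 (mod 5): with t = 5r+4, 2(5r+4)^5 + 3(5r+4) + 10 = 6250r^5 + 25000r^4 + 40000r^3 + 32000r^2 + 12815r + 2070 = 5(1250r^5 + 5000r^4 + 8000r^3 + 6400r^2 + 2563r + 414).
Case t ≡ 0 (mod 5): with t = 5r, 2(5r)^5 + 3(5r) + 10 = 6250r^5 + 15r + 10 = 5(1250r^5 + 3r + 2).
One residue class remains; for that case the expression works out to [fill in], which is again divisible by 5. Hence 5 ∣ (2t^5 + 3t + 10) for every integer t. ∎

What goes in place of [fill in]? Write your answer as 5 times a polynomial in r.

5(1250r^5 + 2500r^4 + 2000r^3 + 800r^2 + 163r + 16)

Only t ≡ 2 (mod 5) is unaccounted for. Put t = 5r+2:
2(5r+2)^5 + 3(5r+2) + 10 expands to 6250r^5 + 12500r^4 + 10000r^3 + 4000r^2 + 815r + 80,
and factoring out 5 leaves 5(1250r^5 + 2500r^4 + 2000r^3 + 800r^2 + 163r + 16).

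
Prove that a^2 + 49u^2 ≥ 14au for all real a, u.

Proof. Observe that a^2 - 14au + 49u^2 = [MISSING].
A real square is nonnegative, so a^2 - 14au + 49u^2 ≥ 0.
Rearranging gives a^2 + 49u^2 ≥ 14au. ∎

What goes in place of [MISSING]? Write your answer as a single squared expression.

(a - 7u)^2

The leading and trailing coefficients are 1^2 and 7^2, and 14 = 2·1·7, so the trinomial is (a - 7u)^2.
Hence a^2 - 14au + 49u^2 ≥ 0.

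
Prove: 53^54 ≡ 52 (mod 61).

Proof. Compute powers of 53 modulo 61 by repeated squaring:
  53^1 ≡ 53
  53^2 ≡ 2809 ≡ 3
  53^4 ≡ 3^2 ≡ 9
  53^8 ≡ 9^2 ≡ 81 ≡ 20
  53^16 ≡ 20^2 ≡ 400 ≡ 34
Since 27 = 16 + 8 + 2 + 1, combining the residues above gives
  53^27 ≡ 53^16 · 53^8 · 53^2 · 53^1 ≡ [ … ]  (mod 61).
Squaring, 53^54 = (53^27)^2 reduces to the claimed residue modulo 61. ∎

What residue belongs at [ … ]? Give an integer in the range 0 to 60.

28

Multiply the listed residues: 34 · 20 · 3 · 53 = 680 → 2040 → 108120.
Reducing modulo 61: 108120 = 1772·61 + 28, so 53^27 ≡ 28.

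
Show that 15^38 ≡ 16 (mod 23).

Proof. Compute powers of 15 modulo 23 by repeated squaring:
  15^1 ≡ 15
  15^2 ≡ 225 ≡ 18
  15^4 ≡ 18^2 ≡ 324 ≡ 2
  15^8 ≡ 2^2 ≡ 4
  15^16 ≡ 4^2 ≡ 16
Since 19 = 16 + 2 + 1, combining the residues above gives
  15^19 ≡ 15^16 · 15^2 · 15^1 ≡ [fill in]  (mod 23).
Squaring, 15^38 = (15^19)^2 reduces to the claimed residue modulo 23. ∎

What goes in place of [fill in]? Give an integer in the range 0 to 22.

Multiply the listed residues: 16 · 18 · 15 = 288 → 4320.
Reducing modulo 23: 4320 = 187·23 + 19, so 15^19 ≡ 19.

19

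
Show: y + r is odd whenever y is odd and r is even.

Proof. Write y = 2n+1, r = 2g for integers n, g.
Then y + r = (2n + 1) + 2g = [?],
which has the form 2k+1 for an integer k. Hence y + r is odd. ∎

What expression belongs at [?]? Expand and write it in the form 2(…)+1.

Expanding: (2n + 1) + 2g = 2g + 2n + 1.
Every term except the constant is even, so this is 2(g + n) + 1,
and g + n ∈ ℤ gives the required form.

2(g + n) + 1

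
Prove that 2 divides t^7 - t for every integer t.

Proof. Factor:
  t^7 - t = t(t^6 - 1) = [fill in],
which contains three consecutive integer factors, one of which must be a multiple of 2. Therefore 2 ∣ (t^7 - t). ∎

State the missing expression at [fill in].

(t - 1)t(t + 1)(t^4 + t^2 + 1)

t^6 - 1 = (t^2 - 1)(t^4 + t^2 + 1), and t^2 - 1 = (t-1)(t+1).
So t(t^6 - 1) = (t - 1)t(t + 1)(t^4 + t^2 + 1).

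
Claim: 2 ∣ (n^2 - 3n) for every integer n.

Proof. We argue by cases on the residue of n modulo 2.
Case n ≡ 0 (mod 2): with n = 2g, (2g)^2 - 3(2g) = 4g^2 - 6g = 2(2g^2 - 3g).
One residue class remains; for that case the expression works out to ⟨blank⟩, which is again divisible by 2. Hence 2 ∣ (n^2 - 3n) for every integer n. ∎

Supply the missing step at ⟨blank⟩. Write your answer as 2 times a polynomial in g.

2(2g^2 - g - 1)

Only n ≡ 1 (mod 2) is unaccounted for. Put n = 2g+1:
(2g+1)^2 - 3(2g+1) expands to 4g^2 - 2g - 2,
and factoring out 2 leaves 2(2g^2 - g - 1).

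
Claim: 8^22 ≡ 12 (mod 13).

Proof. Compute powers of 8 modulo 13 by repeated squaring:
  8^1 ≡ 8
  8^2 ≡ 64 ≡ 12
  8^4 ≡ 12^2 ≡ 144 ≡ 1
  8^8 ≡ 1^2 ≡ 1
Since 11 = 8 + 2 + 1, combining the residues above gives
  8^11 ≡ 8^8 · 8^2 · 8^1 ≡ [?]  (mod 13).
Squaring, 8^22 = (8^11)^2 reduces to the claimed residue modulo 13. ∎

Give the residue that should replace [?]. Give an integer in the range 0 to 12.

5

8^8 · 8^2 · 8^1 ≡ 1 · 12 · 8 = 96.
96 mod 13 = 5, so 8^11 ≡ 5 (mod 13).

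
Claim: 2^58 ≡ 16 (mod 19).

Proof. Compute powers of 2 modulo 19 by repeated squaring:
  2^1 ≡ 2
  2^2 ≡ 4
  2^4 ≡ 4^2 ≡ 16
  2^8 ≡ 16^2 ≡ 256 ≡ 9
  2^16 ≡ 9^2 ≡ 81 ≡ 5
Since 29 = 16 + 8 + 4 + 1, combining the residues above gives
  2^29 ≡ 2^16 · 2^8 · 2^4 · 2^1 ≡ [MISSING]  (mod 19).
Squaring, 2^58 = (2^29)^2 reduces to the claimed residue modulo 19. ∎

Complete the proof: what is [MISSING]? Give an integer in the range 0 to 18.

Multiply the listed residues: 5 · 9 · 16 · 2 = 45 → 720 → 1440.
Reducing modulo 19: 1440 = 75·19 + 15, so 2^29 ≡ 15.

15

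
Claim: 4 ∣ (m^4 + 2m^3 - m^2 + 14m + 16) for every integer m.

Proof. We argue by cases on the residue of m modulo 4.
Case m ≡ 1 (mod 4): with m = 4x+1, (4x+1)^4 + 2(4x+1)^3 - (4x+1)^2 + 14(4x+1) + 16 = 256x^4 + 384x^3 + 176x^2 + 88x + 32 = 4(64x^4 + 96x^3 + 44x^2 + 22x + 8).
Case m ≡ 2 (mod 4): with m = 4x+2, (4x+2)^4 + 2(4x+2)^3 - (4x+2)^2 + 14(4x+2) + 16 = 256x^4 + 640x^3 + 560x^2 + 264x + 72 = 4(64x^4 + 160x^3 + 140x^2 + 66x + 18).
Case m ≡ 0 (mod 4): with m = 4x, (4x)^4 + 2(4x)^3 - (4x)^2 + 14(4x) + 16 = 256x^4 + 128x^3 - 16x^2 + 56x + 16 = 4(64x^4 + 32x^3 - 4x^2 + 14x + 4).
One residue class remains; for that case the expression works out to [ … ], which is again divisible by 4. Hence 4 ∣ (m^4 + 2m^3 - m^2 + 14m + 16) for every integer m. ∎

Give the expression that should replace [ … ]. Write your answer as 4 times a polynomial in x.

4(64x^4 + 224x^3 + 284x^2 + 170x + 46)

Only m ≡ 3 (mod 4) is unaccounted for. Put m = 4x+3:
(4x+3)^4 + 2(4x+3)^3 - (4x+3)^2 + 14(4x+3) + 16 expands to 256x^4 + 896x^3 + 1136x^2 + 680x + 184,
and factoring out 4 leaves 4(64x^4 + 224x^3 + 284x^2 + 170x + 46).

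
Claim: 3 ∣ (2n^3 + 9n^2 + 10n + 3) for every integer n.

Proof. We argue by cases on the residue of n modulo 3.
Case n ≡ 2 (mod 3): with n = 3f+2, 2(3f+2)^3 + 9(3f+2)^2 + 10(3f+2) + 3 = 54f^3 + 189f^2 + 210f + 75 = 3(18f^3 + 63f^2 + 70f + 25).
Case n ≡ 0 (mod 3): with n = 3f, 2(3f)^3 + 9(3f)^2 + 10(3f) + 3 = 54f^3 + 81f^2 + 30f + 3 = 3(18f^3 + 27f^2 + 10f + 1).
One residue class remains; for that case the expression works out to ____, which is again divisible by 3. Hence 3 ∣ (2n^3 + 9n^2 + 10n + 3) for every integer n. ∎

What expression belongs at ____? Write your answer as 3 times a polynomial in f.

3(18f^3 + 45f^2 + 34f + 8)

Only n ≡ 1 (mod 3) is unaccounted for. Put n = 3f+1:
2(3f+1)^3 + 9(3f+1)^2 + 10(3f+1) + 3 expands to 54f^3 + 135f^2 + 102f + 24,
and factoring out 3 leaves 3(18f^3 + 45f^2 + 34f + 8).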